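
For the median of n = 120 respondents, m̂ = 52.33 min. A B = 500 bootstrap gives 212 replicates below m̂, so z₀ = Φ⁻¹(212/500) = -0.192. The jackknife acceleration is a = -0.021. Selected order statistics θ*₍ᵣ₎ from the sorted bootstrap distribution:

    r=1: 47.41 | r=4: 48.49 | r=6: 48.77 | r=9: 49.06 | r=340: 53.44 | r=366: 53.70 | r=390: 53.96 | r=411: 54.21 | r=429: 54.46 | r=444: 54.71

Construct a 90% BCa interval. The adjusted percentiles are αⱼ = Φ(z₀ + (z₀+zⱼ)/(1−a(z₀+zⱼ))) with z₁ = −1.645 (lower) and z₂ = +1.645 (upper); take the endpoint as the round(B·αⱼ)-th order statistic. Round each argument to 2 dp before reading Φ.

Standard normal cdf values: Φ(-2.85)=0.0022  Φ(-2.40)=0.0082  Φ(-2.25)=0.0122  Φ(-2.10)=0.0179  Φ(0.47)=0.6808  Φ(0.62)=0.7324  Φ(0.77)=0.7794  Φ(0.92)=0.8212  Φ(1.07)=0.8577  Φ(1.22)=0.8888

(49.06, 54.71)

Lower: z₀ + z₁ = -0.192 + (-1.645) = -1.837; 1 − a(z₀+z₁) = 1 − (-0.021)(-1.837) = 0.9614; argument = -0.192 + (-1.837)/0.9614 = -2.1027 → -2.10.
α₁ = Φ(-2.10) = 0.0179; rank = round(500 × 0.0179) = 9; θ*₍9₎ = 49.06.
Upper: z₀ + z₂ = 1.453; 1 − a(z₀+z₂) = 1.0305; argument = 1.2180 → 1.22; α₂ = 0.8888; rank = 444; θ*₍444₎ = 54.71.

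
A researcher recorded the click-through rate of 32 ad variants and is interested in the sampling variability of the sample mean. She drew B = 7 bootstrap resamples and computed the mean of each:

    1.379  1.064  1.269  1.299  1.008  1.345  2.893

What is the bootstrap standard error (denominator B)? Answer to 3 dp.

SE* = 0.597

Bootstrap SE is the standard deviation of the 7 replicate means.
Mean of replicates: (1.379 + 1.064 + 1.269 + 1.299 + 1.008 + 1.345 + 2.893) / 7 = 10.2570 / 7 = 1.4653
Sum of squared deviations: (−0.0863)² + (−0.4013)² + (−0.1963)² + (−0.1663)² + (−0.4573)² + (−0.1203)² + (+1.4277)² = 2.4966
Variance = 2.4966 / 7 = 0.3567
SE* = √0.3567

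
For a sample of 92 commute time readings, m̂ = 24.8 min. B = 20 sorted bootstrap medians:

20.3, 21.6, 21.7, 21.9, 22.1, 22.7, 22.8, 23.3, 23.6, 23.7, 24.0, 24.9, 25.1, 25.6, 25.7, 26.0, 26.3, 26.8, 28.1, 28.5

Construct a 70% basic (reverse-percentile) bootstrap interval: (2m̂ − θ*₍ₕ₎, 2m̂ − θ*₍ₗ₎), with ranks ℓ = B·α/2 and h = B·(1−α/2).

Percentile endpoints at ranks 3 and 17: θ*₍3₎ = 21.7, θ*₍17₎ = 26.3.
Basic interval reflects these around m̂:
  lower = 2 × 24.8 − 26.3 = 23.3
  upper = 2 × 24.8 − 21.7 = 27.9

(23.3, 27.9)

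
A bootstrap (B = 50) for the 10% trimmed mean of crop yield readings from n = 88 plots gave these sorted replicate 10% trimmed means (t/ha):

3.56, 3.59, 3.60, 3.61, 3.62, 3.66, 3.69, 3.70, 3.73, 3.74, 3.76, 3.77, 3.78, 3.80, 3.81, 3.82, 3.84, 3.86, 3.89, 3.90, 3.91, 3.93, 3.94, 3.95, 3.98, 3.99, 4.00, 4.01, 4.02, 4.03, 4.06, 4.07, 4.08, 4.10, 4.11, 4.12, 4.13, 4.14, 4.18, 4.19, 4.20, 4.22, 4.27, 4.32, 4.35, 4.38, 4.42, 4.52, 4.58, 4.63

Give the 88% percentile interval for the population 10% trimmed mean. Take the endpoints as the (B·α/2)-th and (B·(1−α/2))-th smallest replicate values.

α = 0.12; lower rank = 50 × 0.060 = 3; upper rank = 50 × 0.940 = 47.
The 3rd smallest replicate is 3.60; the 47th is 4.42.

(3.60, 4.42)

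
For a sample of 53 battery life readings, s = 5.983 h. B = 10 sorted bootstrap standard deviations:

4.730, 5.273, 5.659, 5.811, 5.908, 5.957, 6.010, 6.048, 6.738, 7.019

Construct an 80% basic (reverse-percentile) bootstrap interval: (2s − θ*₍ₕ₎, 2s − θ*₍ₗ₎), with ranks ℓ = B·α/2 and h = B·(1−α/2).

(5.228, 7.236)

Percentile endpoints at ranks 1 and 9: θ*₍1₎ = 4.730, θ*₍9₎ = 6.738.
Basic interval reflects these around s:
  lower = 2 × 5.983 − 6.738 = 5.228
  upper = 2 × 5.983 − 4.730 = 7.236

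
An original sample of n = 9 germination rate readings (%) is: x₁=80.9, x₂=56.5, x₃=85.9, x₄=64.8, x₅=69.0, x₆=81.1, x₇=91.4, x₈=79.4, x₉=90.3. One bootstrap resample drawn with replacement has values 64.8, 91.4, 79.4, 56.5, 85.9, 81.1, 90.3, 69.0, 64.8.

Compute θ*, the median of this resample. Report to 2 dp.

θ* = 79.40

Sorted: 56.5, 64.8, 64.8, 69.0, 79.4, 81.1, 85.9, 90.3, 91.4
Median = middle value = 79.40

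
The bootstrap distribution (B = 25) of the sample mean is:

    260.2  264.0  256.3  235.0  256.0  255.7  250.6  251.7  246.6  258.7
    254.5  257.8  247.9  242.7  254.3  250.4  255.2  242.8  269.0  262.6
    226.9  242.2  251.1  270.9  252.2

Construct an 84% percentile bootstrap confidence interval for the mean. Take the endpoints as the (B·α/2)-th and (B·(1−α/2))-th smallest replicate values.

Sorted replicates: 226.9, 235.0, 242.2, 242.7, 242.8, 246.6, 247.9, 250.4, 250.6, 251.1, 251.7, 252.2, 254.3, 254.5, 255.2, 255.7, 256.0, 256.3, 257.8, 258.7, 260.2, 262.6, 264.0, 269.0, 270.9
α = 0.16; lower rank = 25 × 0.080 = 2; upper rank = 25 × 0.920 = 23.
The 2nd smallest replicate is 235.0; the 23rd is 264.0.

(235.0, 264.0)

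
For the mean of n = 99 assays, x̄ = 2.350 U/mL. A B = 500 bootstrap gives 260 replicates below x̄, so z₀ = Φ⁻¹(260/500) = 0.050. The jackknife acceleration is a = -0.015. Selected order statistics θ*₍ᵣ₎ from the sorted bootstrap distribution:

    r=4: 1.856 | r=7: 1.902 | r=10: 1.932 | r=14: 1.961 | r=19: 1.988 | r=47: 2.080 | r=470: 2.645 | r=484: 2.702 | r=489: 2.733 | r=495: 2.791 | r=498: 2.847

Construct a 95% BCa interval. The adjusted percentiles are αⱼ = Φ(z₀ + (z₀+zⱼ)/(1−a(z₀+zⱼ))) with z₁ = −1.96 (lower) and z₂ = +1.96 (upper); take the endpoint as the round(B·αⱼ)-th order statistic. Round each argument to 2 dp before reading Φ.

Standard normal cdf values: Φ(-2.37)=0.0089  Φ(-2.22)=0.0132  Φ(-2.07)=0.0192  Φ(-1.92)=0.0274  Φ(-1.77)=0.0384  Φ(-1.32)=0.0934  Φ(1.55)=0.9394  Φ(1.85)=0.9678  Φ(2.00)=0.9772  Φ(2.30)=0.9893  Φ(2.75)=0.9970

(1.961, 2.733)

Lower: z₀ + z₁ = 0.050 + (-1.960) = -1.910; 1 − a(z₀+z₁) = 1 − (-0.015)(-1.910) = 0.9714; argument = 0.050 + (-1.910)/0.9714 = -1.9163 → -1.92.
α₁ = Φ(-1.92) = 0.0274; rank = round(500 × 0.0274) = 14; θ*₍14₎ = 1.961.
Upper: z₀ + z₂ = 2.010; 1 − a(z₀+z₂) = 1.0301; argument = 2.0012 → 2.00; α₂ = 0.9772; rank = 489; θ*₍489₎ = 2.733.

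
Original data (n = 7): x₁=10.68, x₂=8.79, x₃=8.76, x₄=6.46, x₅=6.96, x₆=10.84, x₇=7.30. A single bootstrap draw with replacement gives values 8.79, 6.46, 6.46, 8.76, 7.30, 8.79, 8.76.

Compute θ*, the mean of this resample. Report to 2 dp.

Mean = (8.79 + 6.46 + 6.46 + 8.76 + 7.30 + 8.79 + 8.76) / 7 = 55.320 / 7 = 7.90

θ* = 7.90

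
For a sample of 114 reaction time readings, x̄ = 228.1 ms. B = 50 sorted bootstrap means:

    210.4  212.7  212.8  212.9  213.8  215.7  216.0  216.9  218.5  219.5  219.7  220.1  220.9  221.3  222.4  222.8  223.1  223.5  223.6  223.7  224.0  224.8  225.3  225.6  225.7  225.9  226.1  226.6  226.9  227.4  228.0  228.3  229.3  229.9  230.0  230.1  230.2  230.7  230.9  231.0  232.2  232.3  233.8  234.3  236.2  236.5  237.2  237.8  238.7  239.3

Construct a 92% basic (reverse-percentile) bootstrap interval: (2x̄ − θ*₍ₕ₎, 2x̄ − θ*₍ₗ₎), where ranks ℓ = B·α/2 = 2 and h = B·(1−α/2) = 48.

Percentile endpoints at ranks 2 and 48: θ*₍2₎ = 212.7, θ*₍48₎ = 237.8.
Basic interval reflects these around x̄:
  lower = 2 × 228.1 − 237.8 = 218.4
  upper = 2 × 228.1 − 212.7 = 243.5

(218.4, 243.5)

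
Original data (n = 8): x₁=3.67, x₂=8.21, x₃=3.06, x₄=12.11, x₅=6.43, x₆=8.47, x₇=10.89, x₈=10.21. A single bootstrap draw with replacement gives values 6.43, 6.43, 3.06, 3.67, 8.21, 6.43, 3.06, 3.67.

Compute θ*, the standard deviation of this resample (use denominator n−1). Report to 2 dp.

Mean = 5.1200; sum of squared deviations = 27.3886
s² = 27.3886 / 7 = 3.9127
s = √3.9127 = 1.98

θ* = 1.98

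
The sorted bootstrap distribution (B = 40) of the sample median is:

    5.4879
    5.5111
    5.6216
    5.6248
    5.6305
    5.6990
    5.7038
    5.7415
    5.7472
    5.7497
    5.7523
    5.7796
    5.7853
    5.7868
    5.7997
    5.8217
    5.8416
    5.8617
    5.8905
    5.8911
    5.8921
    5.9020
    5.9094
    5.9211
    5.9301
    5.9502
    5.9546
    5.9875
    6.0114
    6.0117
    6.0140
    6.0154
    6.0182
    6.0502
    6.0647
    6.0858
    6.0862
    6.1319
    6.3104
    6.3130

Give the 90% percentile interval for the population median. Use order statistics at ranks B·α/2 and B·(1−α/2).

α = 0.10; lower rank = 40 × 0.050 = 2; upper rank = 40 × 0.950 = 38.
The 2nd smallest replicate is 5.5111; the 38th is 6.1319.

(5.5111, 6.1319)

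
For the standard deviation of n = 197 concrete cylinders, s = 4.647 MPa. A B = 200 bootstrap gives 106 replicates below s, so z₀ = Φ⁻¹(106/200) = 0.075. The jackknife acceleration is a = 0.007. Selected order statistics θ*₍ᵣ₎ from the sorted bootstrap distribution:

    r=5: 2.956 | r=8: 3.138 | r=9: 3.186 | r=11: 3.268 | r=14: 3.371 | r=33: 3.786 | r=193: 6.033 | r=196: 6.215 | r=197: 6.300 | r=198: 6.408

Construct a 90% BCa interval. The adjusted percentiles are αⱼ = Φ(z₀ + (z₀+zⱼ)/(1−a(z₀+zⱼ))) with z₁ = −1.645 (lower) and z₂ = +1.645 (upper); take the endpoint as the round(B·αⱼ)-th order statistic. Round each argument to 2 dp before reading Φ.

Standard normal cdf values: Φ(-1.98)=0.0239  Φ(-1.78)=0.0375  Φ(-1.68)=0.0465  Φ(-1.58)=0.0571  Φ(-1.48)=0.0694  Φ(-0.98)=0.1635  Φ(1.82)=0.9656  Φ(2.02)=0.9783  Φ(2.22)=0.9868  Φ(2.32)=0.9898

(3.371, 6.033)

Lower: z₀ + z₁ = 0.075 + (-1.645) = -1.570; 1 − a(z₀+z₁) = 1 − (0.007)(-1.570) = 1.0110; argument = 0.075 + (-1.570)/1.0110 = -1.4779 → -1.48.
α₁ = Φ(-1.48) = 0.0694; rank = round(200 × 0.0694) = 14; θ*₍14₎ = 3.371.
Upper: z₀ + z₂ = 1.720; 1 − a(z₀+z₂) = 0.9880; argument = 1.8160 → 1.82; α₂ = 0.9656; rank = 193; θ*₍193₎ = 6.033.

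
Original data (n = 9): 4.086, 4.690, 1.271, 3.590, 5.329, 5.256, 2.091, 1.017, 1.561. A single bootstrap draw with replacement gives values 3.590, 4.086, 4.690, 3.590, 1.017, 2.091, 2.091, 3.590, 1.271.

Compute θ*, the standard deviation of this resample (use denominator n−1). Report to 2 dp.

Mean = 2.8907; sum of squared deviations = 13.5465
s² = 13.5465 / 8 = 1.6933
s = √1.6933 = 1.30

θ* = 1.30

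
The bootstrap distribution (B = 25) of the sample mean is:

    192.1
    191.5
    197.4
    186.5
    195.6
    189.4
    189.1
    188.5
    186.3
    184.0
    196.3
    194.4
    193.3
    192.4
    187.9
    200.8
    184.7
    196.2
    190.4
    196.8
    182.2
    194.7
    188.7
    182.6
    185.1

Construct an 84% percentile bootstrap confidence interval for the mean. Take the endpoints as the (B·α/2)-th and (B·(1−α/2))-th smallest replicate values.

(182.6, 196.8)

Sorted replicates: 182.2, 182.6, 184.0, 184.7, 185.1, 186.3, 186.5, 187.9, 188.5, 188.7, 189.1, 189.4, 190.4, 191.5, 192.1, 192.4, 193.3, 194.4, 194.7, 195.6, 196.2, 196.3, 196.8, 197.4, 200.8
α = 0.16; lower rank = 25 × 0.080 = 2; upper rank = 25 × 0.920 = 23.
The 2nd smallest replicate is 182.6; the 23rd is 196.8.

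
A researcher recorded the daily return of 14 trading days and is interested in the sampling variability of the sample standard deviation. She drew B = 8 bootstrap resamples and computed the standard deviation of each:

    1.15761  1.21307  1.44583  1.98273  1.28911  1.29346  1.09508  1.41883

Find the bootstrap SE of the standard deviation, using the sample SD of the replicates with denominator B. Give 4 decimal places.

SE* = 0.2600

Bootstrap SE is the standard deviation of the 8 replicate standard deviations.
Mean of replicates: (1.15761 + 1.21307 + 1.44583 + 1.98273 + 1.28911 + 1.29346 + 1.09508 + 1.41883) / 8 = 10.895720 / 8 = 1.361965
Sum of squared deviations: (−0.204355)² + (−0.148895)² + (+0.083865)² + (+0.620765)² + (−0.072855)² + (−0.068505)² + (−0.266885)² + (+0.056865)² = 0.540775
Variance = 0.540775 / 8 = 0.067597
SE* = √0.067597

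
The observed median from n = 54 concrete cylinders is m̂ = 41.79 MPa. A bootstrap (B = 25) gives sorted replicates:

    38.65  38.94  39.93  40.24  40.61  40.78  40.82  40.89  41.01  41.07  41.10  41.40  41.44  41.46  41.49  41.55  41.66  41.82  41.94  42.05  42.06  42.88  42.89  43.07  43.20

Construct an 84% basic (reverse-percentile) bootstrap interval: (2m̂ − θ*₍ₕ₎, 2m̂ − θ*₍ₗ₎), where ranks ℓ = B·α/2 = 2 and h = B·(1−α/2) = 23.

Percentile endpoints at ranks 2 and 23: θ*₍2₎ = 38.94, θ*₍23₎ = 42.89.
Basic interval reflects these around m̂:
  lower = 2 × 41.79 − 42.89 = 40.69
  upper = 2 × 41.79 − 38.94 = 44.64

(40.69, 44.64)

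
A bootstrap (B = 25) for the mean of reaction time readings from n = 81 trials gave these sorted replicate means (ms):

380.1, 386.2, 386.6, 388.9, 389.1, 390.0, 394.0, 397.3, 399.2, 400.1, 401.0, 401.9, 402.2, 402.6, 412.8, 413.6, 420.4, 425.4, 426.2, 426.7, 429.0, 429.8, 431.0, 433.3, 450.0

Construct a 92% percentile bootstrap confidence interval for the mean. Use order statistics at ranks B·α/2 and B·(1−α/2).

(380.1, 433.3)

α = 0.08; lower rank = 25 × 0.040 = 1; upper rank = 25 × 0.960 = 24.
The 1st smallest replicate is 380.1; the 24th is 433.3.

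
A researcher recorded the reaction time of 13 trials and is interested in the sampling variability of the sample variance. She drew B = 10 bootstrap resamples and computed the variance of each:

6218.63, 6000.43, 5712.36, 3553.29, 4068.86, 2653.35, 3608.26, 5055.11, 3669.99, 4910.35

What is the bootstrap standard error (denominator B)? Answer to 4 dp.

SE* = 1144.8755

Bootstrap SE is the standard deviation of the 10 replicate variances.
Mean of replicates: (6218.63 + 6000.43 + 5712.36 + 3553.29 + 4068.86 + 2653.35 + 3608.26 + 5055.11 + 3669.99 + 4910.35) / 10 = 45450.63000 / 10 = 4545.06300
Sum of squared deviations: (+1673.56700)² + (+1455.36700)² + (+1167.29700)² + (−991.77300)² + (−476.20300)² + (−1891.71300)² + (−936.80300)² + (+510.04700)² + (−875.07300)² + (+365.28700)² = 13107398.10021
Variance = 13107398.10021 / 10 = 1310739.81002
SE* = √1310739.81002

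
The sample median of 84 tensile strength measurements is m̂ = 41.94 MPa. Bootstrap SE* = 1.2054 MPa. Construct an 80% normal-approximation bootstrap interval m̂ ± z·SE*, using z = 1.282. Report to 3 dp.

(40.395, 43.485)

Margin = 1.282 × 1.2054 = 1.5453
Interval: 41.94 ± 1.5453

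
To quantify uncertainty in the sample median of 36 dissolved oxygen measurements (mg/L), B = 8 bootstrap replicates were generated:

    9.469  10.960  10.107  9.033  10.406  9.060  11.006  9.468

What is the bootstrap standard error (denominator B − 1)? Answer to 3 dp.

SE* = 0.799

Bootstrap SE is the standard deviation of the 8 replicate medians.
Mean of replicates: (9.469 + 10.960 + 10.107 + 9.033 + 10.406 + 9.060 + 11.006 + 9.468) / 8 = 79.50900 / 8 = 9.93863
Sum of squared deviations: (−0.46963)² + (+1.02138)² + (+0.16837)² + (−0.90563)² + (+0.46738)² + (−0.87862)² + (+1.06738)² + (−0.47063)² = 4.46346
Variance = 4.46346 / 7 = 0.63764
SE* = √0.63764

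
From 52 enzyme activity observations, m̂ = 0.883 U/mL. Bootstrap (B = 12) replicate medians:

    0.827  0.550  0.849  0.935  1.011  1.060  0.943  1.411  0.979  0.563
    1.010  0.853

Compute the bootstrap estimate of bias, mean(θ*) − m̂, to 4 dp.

mean(θ*) = (0.827 + 0.550 + 0.849 + 0.935 + 1.011 + 1.060 + 0.943 + 1.411 + 0.979 + 0.563 + 1.010 + 0.853) / 12 = 0.91592
bias = 0.91592 − 0.883

bias = +0.0329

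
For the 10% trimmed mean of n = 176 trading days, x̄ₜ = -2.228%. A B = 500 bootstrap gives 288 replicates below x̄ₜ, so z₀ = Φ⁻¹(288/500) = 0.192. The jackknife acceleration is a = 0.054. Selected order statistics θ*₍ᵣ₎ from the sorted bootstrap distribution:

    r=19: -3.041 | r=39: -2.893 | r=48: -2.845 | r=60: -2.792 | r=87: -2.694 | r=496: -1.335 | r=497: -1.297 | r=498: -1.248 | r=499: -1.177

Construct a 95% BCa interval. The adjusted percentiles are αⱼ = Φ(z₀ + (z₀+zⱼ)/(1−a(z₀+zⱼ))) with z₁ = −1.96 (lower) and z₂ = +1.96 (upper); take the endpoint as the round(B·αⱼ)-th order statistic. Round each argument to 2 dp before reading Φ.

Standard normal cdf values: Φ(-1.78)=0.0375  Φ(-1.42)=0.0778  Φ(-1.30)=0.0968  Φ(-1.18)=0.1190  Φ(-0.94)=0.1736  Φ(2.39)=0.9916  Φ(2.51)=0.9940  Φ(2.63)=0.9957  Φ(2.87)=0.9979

(-2.893, -1.248)

Lower: z₀ + z₁ = 0.192 + (-1.960) = -1.768; 1 − a(z₀+z₁) = 1 − (0.054)(-1.768) = 1.0955; argument = 0.192 + (-1.768)/1.0955 = -1.4219 → -1.42.
α₁ = Φ(-1.42) = 0.0778; rank = round(500 × 0.0778) = 39; θ*₍39₎ = -2.893.
Upper: z₀ + z₂ = 2.152; 1 − a(z₀+z₂) = 0.8838; argument = 2.6270 → 2.63; α₂ = 0.9957; rank = 498; θ*₍498₎ = -1.248.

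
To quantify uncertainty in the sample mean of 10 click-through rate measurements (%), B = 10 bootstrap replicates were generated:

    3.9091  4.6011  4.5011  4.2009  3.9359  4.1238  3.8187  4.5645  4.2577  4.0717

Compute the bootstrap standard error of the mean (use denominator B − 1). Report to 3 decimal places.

Bootstrap SE is the standard deviation of the 10 replicate means.
Mean of replicates: (3.9091 + 4.6011 + 4.5011 + 4.2009 + 3.9359 + 4.1238 + 3.8187 + 4.5645 + 4.2577 + 4.0717) / 10 = 41.98450 / 10 = 4.19845
Sum of squared deviations: (−0.28935)² + (+0.40265)² + (+0.30265)² + (+0.00245)² + (−0.26255)² + (−0.07465)² + (−0.37975)² + (+0.36605)² + (+0.05925)² + (−0.12675)² = 0.70974
Variance = 0.70974 / 9 = 0.07886
SE* = √0.07886

SE* = 0.281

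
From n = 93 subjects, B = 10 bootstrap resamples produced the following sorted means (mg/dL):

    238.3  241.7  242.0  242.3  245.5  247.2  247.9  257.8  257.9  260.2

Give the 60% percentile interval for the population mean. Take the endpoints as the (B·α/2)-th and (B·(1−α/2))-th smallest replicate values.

α = 0.40; lower rank = 10 × 0.200 = 2; upper rank = 10 × 0.800 = 8.
The 2nd smallest replicate is 241.7; the 8th is 257.8.

(241.7, 257.8)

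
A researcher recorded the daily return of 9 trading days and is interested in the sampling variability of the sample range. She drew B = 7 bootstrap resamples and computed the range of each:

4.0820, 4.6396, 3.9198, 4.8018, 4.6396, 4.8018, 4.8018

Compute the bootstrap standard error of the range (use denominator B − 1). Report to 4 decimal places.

Bootstrap SE is the standard deviation of the 7 replicate ranges.
Mean of replicates: (4.0820 + 4.6396 + 3.9198 + 4.8018 + 4.6396 + 4.8018 + 4.8018) / 7 = 31.68640 / 7 = 4.52663
Sum of squared deviations: (−0.44463)² + (+0.11297)² + (−0.60683)² + (+0.27517)² + (+0.11297)² + (+0.27517)² + (+0.27517)² = 0.81862
Variance = 0.81862 / 6 = 0.13644
SE* = √0.13644

SE* = 0.3694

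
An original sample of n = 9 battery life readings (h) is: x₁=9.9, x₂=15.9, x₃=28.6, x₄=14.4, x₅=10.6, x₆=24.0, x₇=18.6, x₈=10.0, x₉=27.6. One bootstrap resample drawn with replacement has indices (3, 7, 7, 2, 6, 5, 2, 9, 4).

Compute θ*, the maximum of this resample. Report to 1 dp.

Resample values: 28.6, 18.6, 18.6, 15.9, 24.0, 10.6, 15.9, 27.6, 14.4.
Maximum = 28.6

θ* = 28.6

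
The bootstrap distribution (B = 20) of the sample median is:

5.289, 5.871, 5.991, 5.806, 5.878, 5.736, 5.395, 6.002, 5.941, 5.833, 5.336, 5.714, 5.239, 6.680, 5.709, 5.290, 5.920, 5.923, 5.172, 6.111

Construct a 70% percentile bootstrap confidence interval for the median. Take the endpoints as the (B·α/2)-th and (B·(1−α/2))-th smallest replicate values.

(5.289, 5.991)

Sorted replicates: 5.172, 5.239, 5.289, 5.290, 5.336, 5.395, 5.709, 5.714, 5.736, 5.806, 5.833, 5.871, 5.878, 5.920, 5.923, 5.941, 5.991, 6.002, 6.111, 6.680
α = 0.30; lower rank = 20 × 0.150 = 3; upper rank = 20 × 0.850 = 17.
The 3rd smallest replicate is 5.289; the 17th is 5.991.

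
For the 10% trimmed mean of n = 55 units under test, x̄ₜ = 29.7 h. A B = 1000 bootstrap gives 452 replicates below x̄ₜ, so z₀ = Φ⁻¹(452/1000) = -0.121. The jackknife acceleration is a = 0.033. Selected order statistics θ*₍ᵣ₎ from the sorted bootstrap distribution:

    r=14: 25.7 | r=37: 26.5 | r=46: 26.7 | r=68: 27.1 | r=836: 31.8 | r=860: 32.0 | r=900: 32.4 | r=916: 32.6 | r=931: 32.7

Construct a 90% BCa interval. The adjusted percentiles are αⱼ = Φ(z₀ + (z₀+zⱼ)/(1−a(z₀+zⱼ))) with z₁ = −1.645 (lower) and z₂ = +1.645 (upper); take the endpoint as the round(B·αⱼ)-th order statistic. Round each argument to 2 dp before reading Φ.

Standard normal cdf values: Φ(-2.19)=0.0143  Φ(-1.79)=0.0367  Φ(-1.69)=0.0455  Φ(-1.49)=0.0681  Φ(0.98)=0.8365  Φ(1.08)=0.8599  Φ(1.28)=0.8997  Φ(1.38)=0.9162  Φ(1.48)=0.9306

(26.5, 32.7)

Lower: z₀ + z₁ = -0.121 + (-1.645) = -1.766; 1 − a(z₀+z₁) = 1 − (0.033)(-1.766) = 1.0583; argument = -0.121 + (-1.766)/1.0583 = -1.7897 → -1.79.
α₁ = Φ(-1.79) = 0.0367; rank = round(1000 × 0.0367) = 37; θ*₍37₎ = 26.5.
Upper: z₀ + z₂ = 1.524; 1 − a(z₀+z₂) = 0.9497; argument = 1.4837 → 1.48; α₂ = 0.9306; rank = 931; θ*₍931₎ = 32.7.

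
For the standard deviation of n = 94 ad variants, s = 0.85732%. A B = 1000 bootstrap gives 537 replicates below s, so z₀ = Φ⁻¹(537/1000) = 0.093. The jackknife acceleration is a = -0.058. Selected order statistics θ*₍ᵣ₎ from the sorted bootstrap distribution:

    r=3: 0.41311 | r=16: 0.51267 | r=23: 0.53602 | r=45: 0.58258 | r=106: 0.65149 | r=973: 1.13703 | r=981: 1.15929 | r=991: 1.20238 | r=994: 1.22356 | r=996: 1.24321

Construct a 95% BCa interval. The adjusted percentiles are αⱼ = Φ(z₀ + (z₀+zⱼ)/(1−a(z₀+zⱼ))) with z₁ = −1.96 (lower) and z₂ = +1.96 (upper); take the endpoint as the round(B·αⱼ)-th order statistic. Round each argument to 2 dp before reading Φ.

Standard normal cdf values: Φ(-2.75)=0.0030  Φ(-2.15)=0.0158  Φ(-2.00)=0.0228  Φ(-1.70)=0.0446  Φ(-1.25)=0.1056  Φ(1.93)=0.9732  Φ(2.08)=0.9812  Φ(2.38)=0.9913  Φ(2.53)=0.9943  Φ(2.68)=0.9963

Lower: z₀ + z₁ = 0.093 + (-1.960) = -1.867; 1 − a(z₀+z₁) = 1 − (-0.058)(-1.867) = 0.8917; argument = 0.093 + (-1.867)/0.8917 = -2.0007 → -2.00.
α₁ = Φ(-2.00) = 0.0228; rank = round(1000 × 0.0228) = 23; θ*₍23₎ = 0.53602.
Upper: z₀ + z₂ = 2.053; 1 − a(z₀+z₂) = 1.1191; argument = 1.9276 → 1.93; α₂ = 0.9732; rank = 973; θ*₍973₎ = 1.13703.

(0.53602, 1.13703)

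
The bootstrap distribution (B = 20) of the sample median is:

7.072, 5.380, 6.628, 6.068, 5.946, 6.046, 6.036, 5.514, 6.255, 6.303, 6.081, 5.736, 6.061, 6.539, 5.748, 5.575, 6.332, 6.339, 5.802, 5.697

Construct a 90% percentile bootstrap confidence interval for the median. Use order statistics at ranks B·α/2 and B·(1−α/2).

(5.380, 6.628)

Sorted replicates: 5.380, 5.514, 5.575, 5.697, 5.736, 5.748, 5.802, 5.946, 6.036, 6.046, 6.061, 6.068, 6.081, 6.255, 6.303, 6.332, 6.339, 6.539, 6.628, 7.072
α = 0.10; lower rank = 20 × 0.050 = 1; upper rank = 20 × 0.950 = 19.
The 1st smallest replicate is 5.380; the 19th is 6.628.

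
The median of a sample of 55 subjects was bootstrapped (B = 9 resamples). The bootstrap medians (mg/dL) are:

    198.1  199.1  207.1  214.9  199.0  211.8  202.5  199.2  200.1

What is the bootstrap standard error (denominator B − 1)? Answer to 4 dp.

SE* = 6.2412

Bootstrap SE is the standard deviation of the 9 replicate medians.
Mean of replicates: (198.1 + 199.1 + 207.1 + 214.9 + 199.0 + 211.8 + 202.5 + 199.2 + 200.1) / 9 = 1831.80000 / 9 = 203.53333
Sum of squared deviations: (−5.43333)² + (−4.43333)² + (+3.56667)² + (+11.36667)² + (−4.53333)² + (+8.26667)² + (−1.03333)² + (−4.33333)² + (−3.43333)² = 311.62000
Variance = 311.62000 / 8 = 38.95250
SE* = √38.95250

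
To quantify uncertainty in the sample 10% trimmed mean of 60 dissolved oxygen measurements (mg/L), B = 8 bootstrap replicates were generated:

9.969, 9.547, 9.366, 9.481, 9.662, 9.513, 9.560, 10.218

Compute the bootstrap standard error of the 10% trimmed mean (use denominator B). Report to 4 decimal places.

Bootstrap SE is the standard deviation of the 8 replicate 10% trimmed means.
Mean of replicates: (9.969 + 9.547 + 9.366 + 9.481 + 9.662 + 9.513 + 9.560 + 10.218) / 8 = 77.31600 / 8 = 9.66450
Sum of squared deviations: (+0.30450)² + (−0.11750)² + (−0.29850)² + (−0.18350)² + (−0.00250)² + (−0.15150)² + (−0.10450)² + (+0.55350)² = 0.56954
Variance = 0.56954 / 8 = 0.07119
SE* = √0.07119

SE* = 0.2668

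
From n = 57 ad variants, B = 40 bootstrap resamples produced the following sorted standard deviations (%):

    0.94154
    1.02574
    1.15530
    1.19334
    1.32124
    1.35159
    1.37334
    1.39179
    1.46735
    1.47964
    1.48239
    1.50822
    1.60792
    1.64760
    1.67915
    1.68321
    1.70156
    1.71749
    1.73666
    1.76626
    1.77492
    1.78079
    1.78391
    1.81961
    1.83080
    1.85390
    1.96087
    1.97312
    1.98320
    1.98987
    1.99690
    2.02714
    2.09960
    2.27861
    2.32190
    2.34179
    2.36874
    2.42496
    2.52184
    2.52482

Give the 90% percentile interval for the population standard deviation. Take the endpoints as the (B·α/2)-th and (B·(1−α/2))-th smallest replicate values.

(1.02574, 2.42496)

α = 0.10; lower rank = 40 × 0.050 = 2; upper rank = 40 × 0.950 = 38.
The 2nd smallest replicate is 1.02574; the 38th is 2.42496.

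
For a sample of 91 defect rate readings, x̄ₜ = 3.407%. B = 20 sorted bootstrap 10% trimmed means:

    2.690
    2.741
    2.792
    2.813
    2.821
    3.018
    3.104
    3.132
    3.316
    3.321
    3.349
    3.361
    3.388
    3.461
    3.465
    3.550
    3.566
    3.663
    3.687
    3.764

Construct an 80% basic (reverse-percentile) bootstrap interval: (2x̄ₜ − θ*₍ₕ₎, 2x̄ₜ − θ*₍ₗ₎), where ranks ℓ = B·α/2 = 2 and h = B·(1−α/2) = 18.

Percentile endpoints at ranks 2 and 18: θ*₍2₎ = 2.741, θ*₍18₎ = 3.663.
Basic interval reflects these around x̄ₜ:
  lower = 2 × 3.407 − 3.663 = 3.151
  upper = 2 × 3.407 − 2.741 = 4.073

(3.151, 4.073)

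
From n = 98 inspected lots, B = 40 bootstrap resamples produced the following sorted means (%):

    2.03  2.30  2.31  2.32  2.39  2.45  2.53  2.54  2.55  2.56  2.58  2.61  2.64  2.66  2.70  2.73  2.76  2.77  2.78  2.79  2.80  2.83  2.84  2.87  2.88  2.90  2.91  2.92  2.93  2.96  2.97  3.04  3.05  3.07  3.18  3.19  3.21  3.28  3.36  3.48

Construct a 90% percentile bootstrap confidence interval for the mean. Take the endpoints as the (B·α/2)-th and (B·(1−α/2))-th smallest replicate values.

(2.30, 3.28)

α = 0.10; lower rank = 40 × 0.050 = 2; upper rank = 40 × 0.950 = 38.
The 2nd smallest replicate is 2.30; the 38th is 3.28.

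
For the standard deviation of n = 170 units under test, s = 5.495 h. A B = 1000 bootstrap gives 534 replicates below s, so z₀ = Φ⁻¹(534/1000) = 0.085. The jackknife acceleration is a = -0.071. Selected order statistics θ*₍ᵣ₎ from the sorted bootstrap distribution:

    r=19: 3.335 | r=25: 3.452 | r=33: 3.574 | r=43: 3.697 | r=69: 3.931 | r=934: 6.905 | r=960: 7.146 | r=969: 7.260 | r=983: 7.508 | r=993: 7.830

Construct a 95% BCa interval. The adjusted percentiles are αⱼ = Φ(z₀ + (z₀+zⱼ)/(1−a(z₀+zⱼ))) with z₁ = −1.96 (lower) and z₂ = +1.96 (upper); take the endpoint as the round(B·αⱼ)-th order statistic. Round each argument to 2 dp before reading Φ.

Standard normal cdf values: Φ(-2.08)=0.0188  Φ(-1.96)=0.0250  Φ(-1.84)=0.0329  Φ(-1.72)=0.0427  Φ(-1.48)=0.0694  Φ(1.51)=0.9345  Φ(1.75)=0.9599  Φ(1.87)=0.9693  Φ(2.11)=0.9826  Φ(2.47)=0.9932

Lower: z₀ + z₁ = 0.085 + (-1.960) = -1.875; 1 − a(z₀+z₁) = 1 − (-0.071)(-1.875) = 0.8669; argument = 0.085 + (-1.875)/0.8669 = -2.0779 → -2.08.
α₁ = Φ(-2.08) = 0.0188; rank = round(1000 × 0.0188) = 19; θ*₍19₎ = 3.335.
Upper: z₀ + z₂ = 2.045; 1 − a(z₀+z₂) = 1.1452; argument = 1.8707 → 1.87; α₂ = 0.9693; rank = 969; θ*₍969₎ = 7.260.

(3.335, 7.260)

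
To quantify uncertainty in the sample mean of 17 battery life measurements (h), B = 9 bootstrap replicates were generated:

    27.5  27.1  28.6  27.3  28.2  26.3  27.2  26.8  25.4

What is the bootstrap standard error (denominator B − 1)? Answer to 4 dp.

SE* = 0.9528

Bootstrap SE is the standard deviation of the 9 replicate means.
Mean of replicates: (27.5 + 27.1 + 28.6 + 27.3 + 28.2 + 26.3 + 27.2 + 26.8 + 25.4) / 9 = 244.40000 / 9 = 27.15556
Sum of squared deviations: (+0.34444)² + (−0.05556)² + (+1.44444)² + (+0.14444)² + (+1.04444)² + (−0.85556)² + (+0.04444)² + (−0.35556)² + (−1.75556)² = 7.26222
Variance = 7.26222 / 8 = 0.90778
SE* = √0.90778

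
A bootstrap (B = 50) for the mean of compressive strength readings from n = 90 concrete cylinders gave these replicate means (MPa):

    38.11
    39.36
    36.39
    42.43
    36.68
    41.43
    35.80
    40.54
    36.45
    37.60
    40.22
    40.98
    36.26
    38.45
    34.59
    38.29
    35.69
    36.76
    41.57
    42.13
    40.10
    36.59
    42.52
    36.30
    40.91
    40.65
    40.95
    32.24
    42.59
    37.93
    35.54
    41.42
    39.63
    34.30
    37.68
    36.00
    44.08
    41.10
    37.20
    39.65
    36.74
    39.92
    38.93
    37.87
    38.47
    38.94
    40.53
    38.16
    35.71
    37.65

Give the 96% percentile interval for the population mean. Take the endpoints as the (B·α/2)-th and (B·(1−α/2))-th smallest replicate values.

Sorted replicates: 32.24, 34.30, 34.59, 35.54, 35.69, 35.71, 35.80, 36.00, 36.26, 36.30, 36.39, 36.45, 36.59, 36.68, 36.74, 36.76, 37.20, 37.60, 37.65, 37.68, 37.87, 37.93, 38.11, 38.16, 38.29, 38.45, 38.47, 38.93, 38.94, 39.36, 39.63, 39.65, 39.92, 40.10, 40.22, 40.53, 40.54, 40.65, 40.91, 40.95, 40.98, 41.10, 41.42, 41.43, 41.57, 42.13, 42.43, 42.52, 42.59, 44.08
α = 0.04; lower rank = 50 × 0.020 = 1; upper rank = 50 × 0.980 = 49.
The 1st smallest replicate is 32.24; the 49th is 42.59.

(32.24, 42.59)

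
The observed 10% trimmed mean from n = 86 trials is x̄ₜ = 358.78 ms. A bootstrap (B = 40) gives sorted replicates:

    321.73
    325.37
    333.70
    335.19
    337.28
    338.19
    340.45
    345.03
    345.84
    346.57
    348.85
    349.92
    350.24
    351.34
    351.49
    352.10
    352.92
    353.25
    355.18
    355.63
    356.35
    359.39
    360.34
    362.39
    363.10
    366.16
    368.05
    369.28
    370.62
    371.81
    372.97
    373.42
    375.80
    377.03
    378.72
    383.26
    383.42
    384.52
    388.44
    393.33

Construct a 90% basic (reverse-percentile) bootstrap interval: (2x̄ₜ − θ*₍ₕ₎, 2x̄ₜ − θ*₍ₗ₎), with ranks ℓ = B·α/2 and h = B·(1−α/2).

(333.04, 392.19)

Percentile endpoints at ranks 2 and 38: θ*₍2₎ = 325.37, θ*₍38₎ = 384.52.
Basic interval reflects these around x̄ₜ:
  lower = 2 × 358.78 − 384.52 = 333.04
  upper = 2 × 358.78 − 325.37 = 392.19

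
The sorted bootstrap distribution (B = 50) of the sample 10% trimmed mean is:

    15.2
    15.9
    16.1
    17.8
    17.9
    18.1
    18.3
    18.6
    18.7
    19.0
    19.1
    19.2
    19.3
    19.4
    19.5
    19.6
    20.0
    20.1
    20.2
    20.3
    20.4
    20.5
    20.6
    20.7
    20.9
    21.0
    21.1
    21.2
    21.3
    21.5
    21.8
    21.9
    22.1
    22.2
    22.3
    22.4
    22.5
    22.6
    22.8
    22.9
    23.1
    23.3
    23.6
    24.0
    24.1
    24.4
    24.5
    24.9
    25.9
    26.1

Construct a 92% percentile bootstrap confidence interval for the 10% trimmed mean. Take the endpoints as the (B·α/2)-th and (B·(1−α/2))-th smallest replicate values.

α = 0.08; lower rank = 50 × 0.040 = 2; upper rank = 50 × 0.960 = 48.
The 2nd smallest replicate is 15.9; the 48th is 24.9.

(15.9, 24.9)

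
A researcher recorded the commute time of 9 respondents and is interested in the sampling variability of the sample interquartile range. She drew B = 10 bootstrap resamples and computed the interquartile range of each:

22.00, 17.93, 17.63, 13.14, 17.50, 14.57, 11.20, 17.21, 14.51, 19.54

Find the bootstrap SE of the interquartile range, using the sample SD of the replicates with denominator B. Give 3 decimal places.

Bootstrap SE is the standard deviation of the 10 replicate interquartile ranges.
Mean of replicates: (22.00 + 17.93 + 17.63 + 13.14 + 17.50 + 14.57 + 11.20 + 17.21 + 14.51 + 19.54) / 10 = 165.2300 / 10 = 16.5230
Sum of squared deviations: (+5.4770)² + (+1.4070)² + (+1.1070)² + (−3.3830)² + (+0.9770)² + (−1.9530)² + (−5.3230)² + (+0.6870)² + (−2.0130)² + (+3.0170)² = 91.3768
Variance = 91.3768 / 10 = 9.1377
SE* = √9.1377

SE* = 3.023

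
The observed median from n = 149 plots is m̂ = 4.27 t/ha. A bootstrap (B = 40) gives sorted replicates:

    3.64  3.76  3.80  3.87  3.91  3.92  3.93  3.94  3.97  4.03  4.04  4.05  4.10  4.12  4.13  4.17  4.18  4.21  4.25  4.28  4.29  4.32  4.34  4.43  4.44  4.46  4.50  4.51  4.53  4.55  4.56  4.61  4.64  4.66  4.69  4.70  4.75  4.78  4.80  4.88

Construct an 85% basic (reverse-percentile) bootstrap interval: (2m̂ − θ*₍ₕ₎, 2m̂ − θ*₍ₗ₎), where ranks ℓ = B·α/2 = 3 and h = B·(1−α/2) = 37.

(3.79, 4.74)

Percentile endpoints at ranks 3 and 37: θ*₍3₎ = 3.80, θ*₍37₎ = 4.75.
Basic interval reflects these around m̂:
  lower = 2 × 4.27 − 4.75 = 3.79
  upper = 2 × 4.27 − 3.80 = 4.74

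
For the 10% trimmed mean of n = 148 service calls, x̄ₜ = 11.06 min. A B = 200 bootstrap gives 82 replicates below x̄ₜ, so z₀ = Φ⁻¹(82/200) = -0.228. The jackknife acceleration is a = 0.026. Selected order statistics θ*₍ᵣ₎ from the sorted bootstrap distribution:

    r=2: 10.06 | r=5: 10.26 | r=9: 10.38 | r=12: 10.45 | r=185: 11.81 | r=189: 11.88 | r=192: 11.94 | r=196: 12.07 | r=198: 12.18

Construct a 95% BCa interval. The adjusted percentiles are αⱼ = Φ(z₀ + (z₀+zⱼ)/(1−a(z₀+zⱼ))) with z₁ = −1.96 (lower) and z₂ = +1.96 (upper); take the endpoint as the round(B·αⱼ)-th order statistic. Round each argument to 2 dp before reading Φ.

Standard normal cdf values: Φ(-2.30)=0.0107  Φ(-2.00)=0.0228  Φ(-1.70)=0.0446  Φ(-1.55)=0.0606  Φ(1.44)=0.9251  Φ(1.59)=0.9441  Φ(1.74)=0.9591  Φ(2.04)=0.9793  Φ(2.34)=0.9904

(10.06, 11.88)

Lower: z₀ + z₁ = -0.228 + (-1.960) = -2.188; 1 − a(z₀+z₁) = 1 − (0.026)(-2.188) = 1.0569; argument = -0.228 + (-2.188)/1.0569 = -2.2982 → -2.30.
α₁ = Φ(-2.30) = 0.0107; rank = round(200 × 0.0107) = 2; θ*₍2₎ = 10.06.
Upper: z₀ + z₂ = 1.732; 1 − a(z₀+z₂) = 0.9550; argument = 1.5857 → 1.59; α₂ = 0.9441; rank = 189; θ*₍189₎ = 11.88.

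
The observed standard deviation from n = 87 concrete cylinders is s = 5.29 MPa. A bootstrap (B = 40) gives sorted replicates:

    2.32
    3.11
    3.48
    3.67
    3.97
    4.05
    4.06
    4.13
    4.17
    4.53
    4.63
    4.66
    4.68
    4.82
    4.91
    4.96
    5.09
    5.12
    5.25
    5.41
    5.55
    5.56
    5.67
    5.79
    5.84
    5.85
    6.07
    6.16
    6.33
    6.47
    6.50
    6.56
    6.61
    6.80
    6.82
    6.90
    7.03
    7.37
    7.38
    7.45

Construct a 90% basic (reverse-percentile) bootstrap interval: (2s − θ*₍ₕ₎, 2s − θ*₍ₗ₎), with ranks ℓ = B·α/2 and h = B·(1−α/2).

(3.21, 7.47)

Percentile endpoints at ranks 2 and 38: θ*₍2₎ = 3.11, θ*₍38₎ = 7.37.
Basic interval reflects these around s:
  lower = 2 × 5.29 − 7.37 = 3.21
  upper = 2 × 5.29 − 3.11 = 7.47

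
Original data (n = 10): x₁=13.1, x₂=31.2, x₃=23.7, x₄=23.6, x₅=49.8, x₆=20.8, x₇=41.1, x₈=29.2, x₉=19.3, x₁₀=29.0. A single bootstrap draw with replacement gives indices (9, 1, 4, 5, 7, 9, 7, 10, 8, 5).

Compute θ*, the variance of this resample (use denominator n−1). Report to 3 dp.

θ* = 173.809

Resample values: 19.3, 13.1, 23.6, 49.8, 41.1, 19.3, 41.1, 29.0, 29.2, 49.8.
Mean = 31.5300; sum of squared deviations = 1564.2810
s² = 1564.2810 / 9 = 173.8090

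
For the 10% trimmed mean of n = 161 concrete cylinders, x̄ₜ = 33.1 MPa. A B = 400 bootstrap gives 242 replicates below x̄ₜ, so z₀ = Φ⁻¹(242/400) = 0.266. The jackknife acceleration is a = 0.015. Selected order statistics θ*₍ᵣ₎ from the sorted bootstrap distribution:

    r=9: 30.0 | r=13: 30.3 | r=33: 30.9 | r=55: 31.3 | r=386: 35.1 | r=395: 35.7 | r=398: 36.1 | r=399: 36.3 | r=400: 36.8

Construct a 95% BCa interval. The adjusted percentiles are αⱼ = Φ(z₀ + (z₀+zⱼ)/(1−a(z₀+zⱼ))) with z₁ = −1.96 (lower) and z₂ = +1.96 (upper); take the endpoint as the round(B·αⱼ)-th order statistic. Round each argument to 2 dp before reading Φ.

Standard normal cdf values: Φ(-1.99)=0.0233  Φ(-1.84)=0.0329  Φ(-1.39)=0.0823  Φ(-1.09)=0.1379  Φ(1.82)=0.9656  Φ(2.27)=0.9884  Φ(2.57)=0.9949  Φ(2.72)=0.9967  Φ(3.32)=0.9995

(30.9, 36.1)

Lower: z₀ + z₁ = 0.266 + (-1.960) = -1.694; 1 − a(z₀+z₁) = 1 − (0.015)(-1.694) = 1.0254; argument = 0.266 + (-1.694)/1.0254 = -1.3860 → -1.39.
α₁ = Φ(-1.39) = 0.0823; rank = round(400 × 0.0823) = 33; θ*₍33₎ = 30.9.
Upper: z₀ + z₂ = 2.226; 1 − a(z₀+z₂) = 0.9666; argument = 2.5689 → 2.57; α₂ = 0.9949; rank = 398; θ*₍398₎ = 36.1.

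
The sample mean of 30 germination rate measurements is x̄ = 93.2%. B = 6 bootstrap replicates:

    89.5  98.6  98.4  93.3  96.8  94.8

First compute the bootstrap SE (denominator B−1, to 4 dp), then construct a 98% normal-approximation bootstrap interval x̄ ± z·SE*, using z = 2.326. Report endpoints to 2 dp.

Mean of replicates = 95.2333; sum of squared deviations = 60.6133; SE* = √(60.6133/5) = 3.4818
Margin = 2.326 × 3.4818 = 8.099
Interval: 93.2 ± 8.099

(85.10, 101.30)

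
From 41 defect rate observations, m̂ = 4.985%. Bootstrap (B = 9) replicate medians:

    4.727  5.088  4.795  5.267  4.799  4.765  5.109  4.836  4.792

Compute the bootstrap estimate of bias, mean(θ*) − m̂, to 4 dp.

bias = −0.0763

mean(θ*) = (4.727 + 5.088 + 4.795 + 5.267 + 4.799 + 4.765 + 5.109 + 4.836 + 4.792) / 9 = 4.90867
bias = 4.90867 − 4.985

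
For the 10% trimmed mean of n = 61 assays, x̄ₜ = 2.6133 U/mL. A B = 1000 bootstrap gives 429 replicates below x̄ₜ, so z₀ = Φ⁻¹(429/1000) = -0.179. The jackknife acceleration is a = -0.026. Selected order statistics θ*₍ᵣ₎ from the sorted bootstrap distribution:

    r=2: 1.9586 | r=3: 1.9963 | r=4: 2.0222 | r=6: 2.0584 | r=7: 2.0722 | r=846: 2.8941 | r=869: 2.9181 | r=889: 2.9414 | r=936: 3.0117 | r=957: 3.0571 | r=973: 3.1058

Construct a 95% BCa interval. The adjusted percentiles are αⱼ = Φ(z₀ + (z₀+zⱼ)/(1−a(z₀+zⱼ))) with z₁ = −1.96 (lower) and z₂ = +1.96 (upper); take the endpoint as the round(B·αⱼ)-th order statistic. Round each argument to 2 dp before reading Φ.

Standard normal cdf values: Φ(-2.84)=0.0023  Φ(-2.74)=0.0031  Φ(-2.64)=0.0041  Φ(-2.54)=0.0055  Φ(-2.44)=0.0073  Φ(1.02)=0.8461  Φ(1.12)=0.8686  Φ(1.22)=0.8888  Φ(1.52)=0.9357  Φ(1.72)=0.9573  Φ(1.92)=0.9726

(2.0722, 3.0117)

Lower: z₀ + z₁ = -0.179 + (-1.960) = -2.139; 1 − a(z₀+z₁) = 1 − (-0.026)(-2.139) = 0.9444; argument = -0.179 + (-2.139)/0.9444 = -2.4440 → -2.44.
α₁ = Φ(-2.44) = 0.0073; rank = round(1000 × 0.0073) = 7; θ*₍7₎ = 2.0722.
Upper: z₀ + z₂ = 1.781; 1 − a(z₀+z₂) = 1.0463; argument = 1.5232 → 1.52; α₂ = 0.9357; rank = 936; θ*₍936₎ = 3.0117.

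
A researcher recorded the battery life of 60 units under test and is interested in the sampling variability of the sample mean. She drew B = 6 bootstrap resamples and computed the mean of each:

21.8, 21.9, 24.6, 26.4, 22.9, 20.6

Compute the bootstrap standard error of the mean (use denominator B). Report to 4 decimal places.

SE* = 1.9379

Bootstrap SE is the standard deviation of the 6 replicate means.
Mean of replicates: (21.8 + 21.9 + 24.6 + 26.4 + 22.9 + 20.6) / 6 = 138.20000 / 6 = 23.03333
Sum of squared deviations: (−1.23333)² + (−1.13333)² + (+1.56667)² + (+3.36667)² + (−0.13333)² + (−2.43333)² = 22.53333
Variance = 22.53333 / 6 = 3.75556
SE* = √3.75556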